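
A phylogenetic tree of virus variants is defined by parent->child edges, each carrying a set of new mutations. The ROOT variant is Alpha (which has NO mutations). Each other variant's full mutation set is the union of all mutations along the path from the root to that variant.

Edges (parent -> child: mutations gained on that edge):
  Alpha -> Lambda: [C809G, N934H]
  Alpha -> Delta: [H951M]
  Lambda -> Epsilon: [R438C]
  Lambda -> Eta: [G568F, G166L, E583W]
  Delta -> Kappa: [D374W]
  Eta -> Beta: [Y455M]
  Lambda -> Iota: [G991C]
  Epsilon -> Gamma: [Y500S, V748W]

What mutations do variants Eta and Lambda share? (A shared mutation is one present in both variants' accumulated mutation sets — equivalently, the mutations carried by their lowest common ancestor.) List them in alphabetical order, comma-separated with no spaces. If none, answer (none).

Accumulating mutations along path to Eta:
  At Alpha: gained [] -> total []
  At Lambda: gained ['C809G', 'N934H'] -> total ['C809G', 'N934H']
  At Eta: gained ['G568F', 'G166L', 'E583W'] -> total ['C809G', 'E583W', 'G166L', 'G568F', 'N934H']
Mutations(Eta) = ['C809G', 'E583W', 'G166L', 'G568F', 'N934H']
Accumulating mutations along path to Lambda:
  At Alpha: gained [] -> total []
  At Lambda: gained ['C809G', 'N934H'] -> total ['C809G', 'N934H']
Mutations(Lambda) = ['C809G', 'N934H']
Intersection: ['C809G', 'E583W', 'G166L', 'G568F', 'N934H'] ∩ ['C809G', 'N934H'] = ['C809G', 'N934H']

Answer: C809G,N934H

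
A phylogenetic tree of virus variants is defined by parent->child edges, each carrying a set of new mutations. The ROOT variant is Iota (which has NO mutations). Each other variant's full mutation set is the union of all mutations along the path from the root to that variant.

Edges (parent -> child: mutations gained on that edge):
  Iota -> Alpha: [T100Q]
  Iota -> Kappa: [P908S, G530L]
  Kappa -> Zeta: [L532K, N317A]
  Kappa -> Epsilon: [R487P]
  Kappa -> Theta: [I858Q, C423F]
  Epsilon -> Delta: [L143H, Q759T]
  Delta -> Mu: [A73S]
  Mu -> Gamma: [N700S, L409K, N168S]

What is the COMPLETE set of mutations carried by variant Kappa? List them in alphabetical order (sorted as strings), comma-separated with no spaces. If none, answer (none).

At Iota: gained [] -> total []
At Kappa: gained ['P908S', 'G530L'] -> total ['G530L', 'P908S']

Answer: G530L,P908S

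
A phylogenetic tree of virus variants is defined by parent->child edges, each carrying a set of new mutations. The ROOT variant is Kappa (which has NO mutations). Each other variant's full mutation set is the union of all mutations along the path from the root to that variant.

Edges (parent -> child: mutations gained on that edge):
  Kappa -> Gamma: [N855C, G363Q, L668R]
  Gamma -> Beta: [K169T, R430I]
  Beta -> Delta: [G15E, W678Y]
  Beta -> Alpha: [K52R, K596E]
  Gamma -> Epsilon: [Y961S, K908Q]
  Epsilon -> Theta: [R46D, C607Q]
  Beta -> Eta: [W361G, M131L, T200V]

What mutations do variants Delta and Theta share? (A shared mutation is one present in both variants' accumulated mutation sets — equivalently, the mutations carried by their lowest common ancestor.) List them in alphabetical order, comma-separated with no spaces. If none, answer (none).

Answer: G363Q,L668R,N855C

Derivation:
Accumulating mutations along path to Delta:
  At Kappa: gained [] -> total []
  At Gamma: gained ['N855C', 'G363Q', 'L668R'] -> total ['G363Q', 'L668R', 'N855C']
  At Beta: gained ['K169T', 'R430I'] -> total ['G363Q', 'K169T', 'L668R', 'N855C', 'R430I']
  At Delta: gained ['G15E', 'W678Y'] -> total ['G15E', 'G363Q', 'K169T', 'L668R', 'N855C', 'R430I', 'W678Y']
Mutations(Delta) = ['G15E', 'G363Q', 'K169T', 'L668R', 'N855C', 'R430I', 'W678Y']
Accumulating mutations along path to Theta:
  At Kappa: gained [] -> total []
  At Gamma: gained ['N855C', 'G363Q', 'L668R'] -> total ['G363Q', 'L668R', 'N855C']
  At Epsilon: gained ['Y961S', 'K908Q'] -> total ['G363Q', 'K908Q', 'L668R', 'N855C', 'Y961S']
  At Theta: gained ['R46D', 'C607Q'] -> total ['C607Q', 'G363Q', 'K908Q', 'L668R', 'N855C', 'R46D', 'Y961S']
Mutations(Theta) = ['C607Q', 'G363Q', 'K908Q', 'L668R', 'N855C', 'R46D', 'Y961S']
Intersection: ['G15E', 'G363Q', 'K169T', 'L668R', 'N855C', 'R430I', 'W678Y'] ∩ ['C607Q', 'G363Q', 'K908Q', 'L668R', 'N855C', 'R46D', 'Y961S'] = ['G363Q', 'L668R', 'N855C']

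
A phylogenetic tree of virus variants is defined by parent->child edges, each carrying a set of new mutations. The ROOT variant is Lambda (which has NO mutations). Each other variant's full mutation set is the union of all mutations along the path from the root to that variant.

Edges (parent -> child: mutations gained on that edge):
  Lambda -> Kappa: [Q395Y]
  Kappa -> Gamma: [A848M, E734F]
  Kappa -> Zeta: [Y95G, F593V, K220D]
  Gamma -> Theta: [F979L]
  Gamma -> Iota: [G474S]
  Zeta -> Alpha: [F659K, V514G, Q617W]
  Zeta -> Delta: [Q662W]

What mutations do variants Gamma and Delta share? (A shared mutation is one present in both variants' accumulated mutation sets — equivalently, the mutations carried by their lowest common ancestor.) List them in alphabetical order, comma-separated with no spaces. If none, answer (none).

Answer: Q395Y

Derivation:
Accumulating mutations along path to Gamma:
  At Lambda: gained [] -> total []
  At Kappa: gained ['Q395Y'] -> total ['Q395Y']
  At Gamma: gained ['A848M', 'E734F'] -> total ['A848M', 'E734F', 'Q395Y']
Mutations(Gamma) = ['A848M', 'E734F', 'Q395Y']
Accumulating mutations along path to Delta:
  At Lambda: gained [] -> total []
  At Kappa: gained ['Q395Y'] -> total ['Q395Y']
  At Zeta: gained ['Y95G', 'F593V', 'K220D'] -> total ['F593V', 'K220D', 'Q395Y', 'Y95G']
  At Delta: gained ['Q662W'] -> total ['F593V', 'K220D', 'Q395Y', 'Q662W', 'Y95G']
Mutations(Delta) = ['F593V', 'K220D', 'Q395Y', 'Q662W', 'Y95G']
Intersection: ['A848M', 'E734F', 'Q395Y'] ∩ ['F593V', 'K220D', 'Q395Y', 'Q662W', 'Y95G'] = ['Q395Y']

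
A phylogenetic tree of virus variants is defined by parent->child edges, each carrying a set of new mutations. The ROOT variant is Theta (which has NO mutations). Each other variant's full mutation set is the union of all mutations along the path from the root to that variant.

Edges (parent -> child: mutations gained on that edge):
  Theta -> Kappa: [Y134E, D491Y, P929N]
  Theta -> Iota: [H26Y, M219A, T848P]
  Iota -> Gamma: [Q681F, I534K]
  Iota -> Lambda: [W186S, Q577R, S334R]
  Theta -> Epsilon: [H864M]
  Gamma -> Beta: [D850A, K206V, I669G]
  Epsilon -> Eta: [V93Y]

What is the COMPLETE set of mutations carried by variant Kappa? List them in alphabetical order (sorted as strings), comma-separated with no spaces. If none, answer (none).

Answer: D491Y,P929N,Y134E

Derivation:
At Theta: gained [] -> total []
At Kappa: gained ['Y134E', 'D491Y', 'P929N'] -> total ['D491Y', 'P929N', 'Y134E']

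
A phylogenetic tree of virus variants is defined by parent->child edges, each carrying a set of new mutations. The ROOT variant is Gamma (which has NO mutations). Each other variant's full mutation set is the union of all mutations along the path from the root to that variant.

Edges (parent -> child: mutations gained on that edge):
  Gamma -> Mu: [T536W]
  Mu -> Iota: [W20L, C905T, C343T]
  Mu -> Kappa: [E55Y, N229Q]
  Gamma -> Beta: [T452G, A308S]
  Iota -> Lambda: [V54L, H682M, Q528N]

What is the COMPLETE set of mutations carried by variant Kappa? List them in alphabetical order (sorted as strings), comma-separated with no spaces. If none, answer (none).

Answer: E55Y,N229Q,T536W

Derivation:
At Gamma: gained [] -> total []
At Mu: gained ['T536W'] -> total ['T536W']
At Kappa: gained ['E55Y', 'N229Q'] -> total ['E55Y', 'N229Q', 'T536W']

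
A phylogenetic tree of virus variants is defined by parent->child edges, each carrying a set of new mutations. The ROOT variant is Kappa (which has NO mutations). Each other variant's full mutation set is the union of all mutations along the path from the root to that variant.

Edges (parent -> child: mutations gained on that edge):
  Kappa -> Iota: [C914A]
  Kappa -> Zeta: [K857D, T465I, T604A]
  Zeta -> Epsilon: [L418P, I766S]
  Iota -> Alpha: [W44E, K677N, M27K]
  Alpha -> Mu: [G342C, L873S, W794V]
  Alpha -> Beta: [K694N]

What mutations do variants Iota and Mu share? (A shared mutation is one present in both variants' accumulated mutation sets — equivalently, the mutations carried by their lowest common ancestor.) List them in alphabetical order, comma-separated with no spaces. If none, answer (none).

Answer: C914A

Derivation:
Accumulating mutations along path to Iota:
  At Kappa: gained [] -> total []
  At Iota: gained ['C914A'] -> total ['C914A']
Mutations(Iota) = ['C914A']
Accumulating mutations along path to Mu:
  At Kappa: gained [] -> total []
  At Iota: gained ['C914A'] -> total ['C914A']
  At Alpha: gained ['W44E', 'K677N', 'M27K'] -> total ['C914A', 'K677N', 'M27K', 'W44E']
  At Mu: gained ['G342C', 'L873S', 'W794V'] -> total ['C914A', 'G342C', 'K677N', 'L873S', 'M27K', 'W44E', 'W794V']
Mutations(Mu) = ['C914A', 'G342C', 'K677N', 'L873S', 'M27K', 'W44E', 'W794V']
Intersection: ['C914A'] ∩ ['C914A', 'G342C', 'K677N', 'L873S', 'M27K', 'W44E', 'W794V'] = ['C914A']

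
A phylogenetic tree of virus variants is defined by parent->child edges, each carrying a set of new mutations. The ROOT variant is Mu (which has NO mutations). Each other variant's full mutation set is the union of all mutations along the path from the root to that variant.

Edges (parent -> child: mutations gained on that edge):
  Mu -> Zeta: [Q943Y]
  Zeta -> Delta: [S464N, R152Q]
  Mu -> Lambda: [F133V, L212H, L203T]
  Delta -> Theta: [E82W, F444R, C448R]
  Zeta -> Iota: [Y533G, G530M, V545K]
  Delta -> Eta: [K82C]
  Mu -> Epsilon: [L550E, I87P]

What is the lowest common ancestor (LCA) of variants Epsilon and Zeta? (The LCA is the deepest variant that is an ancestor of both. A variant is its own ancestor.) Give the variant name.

Path from root to Epsilon: Mu -> Epsilon
  ancestors of Epsilon: {Mu, Epsilon}
Path from root to Zeta: Mu -> Zeta
  ancestors of Zeta: {Mu, Zeta}
Common ancestors: {Mu}
Walk up from Zeta: Zeta (not in ancestors of Epsilon), Mu (in ancestors of Epsilon)
Deepest common ancestor (LCA) = Mu

Answer: Mu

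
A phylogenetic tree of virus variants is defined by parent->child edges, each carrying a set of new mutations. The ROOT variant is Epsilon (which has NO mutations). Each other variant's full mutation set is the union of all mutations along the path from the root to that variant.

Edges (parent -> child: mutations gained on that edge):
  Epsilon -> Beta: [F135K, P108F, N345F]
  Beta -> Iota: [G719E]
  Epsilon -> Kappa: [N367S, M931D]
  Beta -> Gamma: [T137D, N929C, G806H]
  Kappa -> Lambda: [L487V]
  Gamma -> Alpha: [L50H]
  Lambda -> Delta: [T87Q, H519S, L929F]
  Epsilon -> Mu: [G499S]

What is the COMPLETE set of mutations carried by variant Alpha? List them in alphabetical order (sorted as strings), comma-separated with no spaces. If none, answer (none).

At Epsilon: gained [] -> total []
At Beta: gained ['F135K', 'P108F', 'N345F'] -> total ['F135K', 'N345F', 'P108F']
At Gamma: gained ['T137D', 'N929C', 'G806H'] -> total ['F135K', 'G806H', 'N345F', 'N929C', 'P108F', 'T137D']
At Alpha: gained ['L50H'] -> total ['F135K', 'G806H', 'L50H', 'N345F', 'N929C', 'P108F', 'T137D']

Answer: F135K,G806H,L50H,N345F,N929C,P108F,T137D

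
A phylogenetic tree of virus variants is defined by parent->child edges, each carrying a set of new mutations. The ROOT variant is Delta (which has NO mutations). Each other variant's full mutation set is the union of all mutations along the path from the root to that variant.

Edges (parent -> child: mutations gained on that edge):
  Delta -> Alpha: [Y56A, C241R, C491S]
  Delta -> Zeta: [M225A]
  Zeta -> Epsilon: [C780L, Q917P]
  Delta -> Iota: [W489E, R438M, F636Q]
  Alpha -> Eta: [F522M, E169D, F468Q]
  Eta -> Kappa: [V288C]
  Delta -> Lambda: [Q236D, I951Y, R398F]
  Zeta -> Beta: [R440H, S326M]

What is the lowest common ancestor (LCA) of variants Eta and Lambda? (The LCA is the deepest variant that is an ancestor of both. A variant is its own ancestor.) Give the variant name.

Answer: Delta

Derivation:
Path from root to Eta: Delta -> Alpha -> Eta
  ancestors of Eta: {Delta, Alpha, Eta}
Path from root to Lambda: Delta -> Lambda
  ancestors of Lambda: {Delta, Lambda}
Common ancestors: {Delta}
Walk up from Lambda: Lambda (not in ancestors of Eta), Delta (in ancestors of Eta)
Deepest common ancestor (LCA) = Delta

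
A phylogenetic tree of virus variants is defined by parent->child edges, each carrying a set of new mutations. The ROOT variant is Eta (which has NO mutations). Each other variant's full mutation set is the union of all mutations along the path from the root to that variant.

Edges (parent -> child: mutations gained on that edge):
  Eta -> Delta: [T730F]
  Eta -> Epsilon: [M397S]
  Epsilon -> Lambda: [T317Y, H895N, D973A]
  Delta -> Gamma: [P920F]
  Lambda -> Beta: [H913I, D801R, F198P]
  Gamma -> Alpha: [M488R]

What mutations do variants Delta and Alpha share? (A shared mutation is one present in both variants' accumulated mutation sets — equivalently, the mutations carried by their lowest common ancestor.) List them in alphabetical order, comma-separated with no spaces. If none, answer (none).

Answer: T730F

Derivation:
Accumulating mutations along path to Delta:
  At Eta: gained [] -> total []
  At Delta: gained ['T730F'] -> total ['T730F']
Mutations(Delta) = ['T730F']
Accumulating mutations along path to Alpha:
  At Eta: gained [] -> total []
  At Delta: gained ['T730F'] -> total ['T730F']
  At Gamma: gained ['P920F'] -> total ['P920F', 'T730F']
  At Alpha: gained ['M488R'] -> total ['M488R', 'P920F', 'T730F']
Mutations(Alpha) = ['M488R', 'P920F', 'T730F']
Intersection: ['T730F'] ∩ ['M488R', 'P920F', 'T730F'] = ['T730F']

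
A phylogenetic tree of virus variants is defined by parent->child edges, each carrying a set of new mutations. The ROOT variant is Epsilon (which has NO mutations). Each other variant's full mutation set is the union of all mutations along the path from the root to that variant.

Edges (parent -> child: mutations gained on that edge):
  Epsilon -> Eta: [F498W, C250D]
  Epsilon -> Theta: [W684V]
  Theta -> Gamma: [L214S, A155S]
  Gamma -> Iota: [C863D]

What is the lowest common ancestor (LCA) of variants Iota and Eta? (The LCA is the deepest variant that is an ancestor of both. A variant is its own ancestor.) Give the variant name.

Answer: Epsilon

Derivation:
Path from root to Iota: Epsilon -> Theta -> Gamma -> Iota
  ancestors of Iota: {Epsilon, Theta, Gamma, Iota}
Path from root to Eta: Epsilon -> Eta
  ancestors of Eta: {Epsilon, Eta}
Common ancestors: {Epsilon}
Walk up from Eta: Eta (not in ancestors of Iota), Epsilon (in ancestors of Iota)
Deepest common ancestor (LCA) = Epsilon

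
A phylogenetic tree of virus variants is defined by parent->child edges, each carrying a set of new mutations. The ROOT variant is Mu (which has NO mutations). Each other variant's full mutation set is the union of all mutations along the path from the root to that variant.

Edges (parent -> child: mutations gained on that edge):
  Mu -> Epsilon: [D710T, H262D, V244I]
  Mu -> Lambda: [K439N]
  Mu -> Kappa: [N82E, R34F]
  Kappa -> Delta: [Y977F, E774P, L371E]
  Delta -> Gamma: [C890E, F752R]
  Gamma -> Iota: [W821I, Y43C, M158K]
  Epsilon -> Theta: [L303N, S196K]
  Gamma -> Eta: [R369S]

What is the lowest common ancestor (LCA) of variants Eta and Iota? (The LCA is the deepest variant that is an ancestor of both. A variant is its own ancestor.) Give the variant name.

Answer: Gamma

Derivation:
Path from root to Eta: Mu -> Kappa -> Delta -> Gamma -> Eta
  ancestors of Eta: {Mu, Kappa, Delta, Gamma, Eta}
Path from root to Iota: Mu -> Kappa -> Delta -> Gamma -> Iota
  ancestors of Iota: {Mu, Kappa, Delta, Gamma, Iota}
Common ancestors: {Mu, Kappa, Delta, Gamma}
Walk up from Iota: Iota (not in ancestors of Eta), Gamma (in ancestors of Eta), Delta (in ancestors of Eta), Kappa (in ancestors of Eta), Mu (in ancestors of Eta)
Deepest common ancestor (LCA) = Gamma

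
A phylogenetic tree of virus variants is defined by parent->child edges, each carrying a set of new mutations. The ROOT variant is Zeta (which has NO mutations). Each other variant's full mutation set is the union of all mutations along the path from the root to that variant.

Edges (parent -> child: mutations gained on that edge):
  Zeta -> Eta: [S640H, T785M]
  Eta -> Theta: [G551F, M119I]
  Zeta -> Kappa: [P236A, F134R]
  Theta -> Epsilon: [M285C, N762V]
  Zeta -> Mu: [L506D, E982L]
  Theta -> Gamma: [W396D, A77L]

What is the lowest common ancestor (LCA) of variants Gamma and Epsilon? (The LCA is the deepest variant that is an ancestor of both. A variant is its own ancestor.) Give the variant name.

Path from root to Gamma: Zeta -> Eta -> Theta -> Gamma
  ancestors of Gamma: {Zeta, Eta, Theta, Gamma}
Path from root to Epsilon: Zeta -> Eta -> Theta -> Epsilon
  ancestors of Epsilon: {Zeta, Eta, Theta, Epsilon}
Common ancestors: {Zeta, Eta, Theta}
Walk up from Epsilon: Epsilon (not in ancestors of Gamma), Theta (in ancestors of Gamma), Eta (in ancestors of Gamma), Zeta (in ancestors of Gamma)
Deepest common ancestor (LCA) = Theta

Answer: Theta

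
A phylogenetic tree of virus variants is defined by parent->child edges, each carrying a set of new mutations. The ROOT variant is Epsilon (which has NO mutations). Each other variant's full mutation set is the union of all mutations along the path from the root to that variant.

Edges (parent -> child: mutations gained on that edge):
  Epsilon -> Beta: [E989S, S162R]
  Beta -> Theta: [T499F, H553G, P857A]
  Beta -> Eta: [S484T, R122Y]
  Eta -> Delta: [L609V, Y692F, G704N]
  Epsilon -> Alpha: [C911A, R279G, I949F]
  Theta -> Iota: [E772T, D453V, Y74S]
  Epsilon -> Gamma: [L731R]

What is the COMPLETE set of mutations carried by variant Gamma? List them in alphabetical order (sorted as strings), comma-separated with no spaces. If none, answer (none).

Answer: L731R

Derivation:
At Epsilon: gained [] -> total []
At Gamma: gained ['L731R'] -> total ['L731R']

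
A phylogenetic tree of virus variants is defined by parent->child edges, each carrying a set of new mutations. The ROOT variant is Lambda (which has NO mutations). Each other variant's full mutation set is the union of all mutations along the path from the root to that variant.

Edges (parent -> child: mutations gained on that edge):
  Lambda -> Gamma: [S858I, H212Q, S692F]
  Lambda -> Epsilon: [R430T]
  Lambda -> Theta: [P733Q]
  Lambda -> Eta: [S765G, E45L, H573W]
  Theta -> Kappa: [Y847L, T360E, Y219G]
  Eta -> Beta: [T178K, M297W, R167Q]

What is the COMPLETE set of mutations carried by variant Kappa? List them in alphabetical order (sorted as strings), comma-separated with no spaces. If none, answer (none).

Answer: P733Q,T360E,Y219G,Y847L

Derivation:
At Lambda: gained [] -> total []
At Theta: gained ['P733Q'] -> total ['P733Q']
At Kappa: gained ['Y847L', 'T360E', 'Y219G'] -> total ['P733Q', 'T360E', 'Y219G', 'Y847L']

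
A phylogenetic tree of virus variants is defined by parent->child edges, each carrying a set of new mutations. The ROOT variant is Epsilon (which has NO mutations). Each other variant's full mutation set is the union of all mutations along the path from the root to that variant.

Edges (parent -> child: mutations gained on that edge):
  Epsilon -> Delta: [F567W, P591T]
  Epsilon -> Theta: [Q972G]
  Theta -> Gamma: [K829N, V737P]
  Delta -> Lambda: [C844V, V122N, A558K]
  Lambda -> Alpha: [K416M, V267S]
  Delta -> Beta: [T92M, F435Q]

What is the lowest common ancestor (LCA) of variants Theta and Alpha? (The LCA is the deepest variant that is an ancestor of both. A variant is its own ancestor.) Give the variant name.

Answer: Epsilon

Derivation:
Path from root to Theta: Epsilon -> Theta
  ancestors of Theta: {Epsilon, Theta}
Path from root to Alpha: Epsilon -> Delta -> Lambda -> Alpha
  ancestors of Alpha: {Epsilon, Delta, Lambda, Alpha}
Common ancestors: {Epsilon}
Walk up from Alpha: Alpha (not in ancestors of Theta), Lambda (not in ancestors of Theta), Delta (not in ancestors of Theta), Epsilon (in ancestors of Theta)
Deepest common ancestor (LCA) = Epsilon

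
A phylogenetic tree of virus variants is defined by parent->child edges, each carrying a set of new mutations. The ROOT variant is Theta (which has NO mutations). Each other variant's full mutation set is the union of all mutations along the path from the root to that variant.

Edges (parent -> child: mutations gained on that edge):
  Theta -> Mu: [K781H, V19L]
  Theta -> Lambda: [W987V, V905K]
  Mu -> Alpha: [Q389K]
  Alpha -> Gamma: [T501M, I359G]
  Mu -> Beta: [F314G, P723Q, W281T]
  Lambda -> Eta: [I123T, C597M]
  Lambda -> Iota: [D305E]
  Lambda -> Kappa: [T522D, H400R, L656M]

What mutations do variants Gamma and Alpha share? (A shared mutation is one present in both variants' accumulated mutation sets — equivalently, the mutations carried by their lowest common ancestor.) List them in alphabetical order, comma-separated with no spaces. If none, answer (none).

Answer: K781H,Q389K,V19L

Derivation:
Accumulating mutations along path to Gamma:
  At Theta: gained [] -> total []
  At Mu: gained ['K781H', 'V19L'] -> total ['K781H', 'V19L']
  At Alpha: gained ['Q389K'] -> total ['K781H', 'Q389K', 'V19L']
  At Gamma: gained ['T501M', 'I359G'] -> total ['I359G', 'K781H', 'Q389K', 'T501M', 'V19L']
Mutations(Gamma) = ['I359G', 'K781H', 'Q389K', 'T501M', 'V19L']
Accumulating mutations along path to Alpha:
  At Theta: gained [] -> total []
  At Mu: gained ['K781H', 'V19L'] -> total ['K781H', 'V19L']
  At Alpha: gained ['Q389K'] -> total ['K781H', 'Q389K', 'V19L']
Mutations(Alpha) = ['K781H', 'Q389K', 'V19L']
Intersection: ['I359G', 'K781H', 'Q389K', 'T501M', 'V19L'] ∩ ['K781H', 'Q389K', 'V19L'] = ['K781H', 'Q389K', 'V19L']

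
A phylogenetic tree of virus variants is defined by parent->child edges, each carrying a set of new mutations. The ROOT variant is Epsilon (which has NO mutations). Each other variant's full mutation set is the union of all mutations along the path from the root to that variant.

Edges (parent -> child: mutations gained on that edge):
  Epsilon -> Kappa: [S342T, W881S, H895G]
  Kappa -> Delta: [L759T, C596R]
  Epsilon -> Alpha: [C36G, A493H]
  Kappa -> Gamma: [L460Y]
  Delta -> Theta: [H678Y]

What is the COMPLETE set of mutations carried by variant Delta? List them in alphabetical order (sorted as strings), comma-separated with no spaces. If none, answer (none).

At Epsilon: gained [] -> total []
At Kappa: gained ['S342T', 'W881S', 'H895G'] -> total ['H895G', 'S342T', 'W881S']
At Delta: gained ['L759T', 'C596R'] -> total ['C596R', 'H895G', 'L759T', 'S342T', 'W881S']

Answer: C596R,H895G,L759T,S342T,W881S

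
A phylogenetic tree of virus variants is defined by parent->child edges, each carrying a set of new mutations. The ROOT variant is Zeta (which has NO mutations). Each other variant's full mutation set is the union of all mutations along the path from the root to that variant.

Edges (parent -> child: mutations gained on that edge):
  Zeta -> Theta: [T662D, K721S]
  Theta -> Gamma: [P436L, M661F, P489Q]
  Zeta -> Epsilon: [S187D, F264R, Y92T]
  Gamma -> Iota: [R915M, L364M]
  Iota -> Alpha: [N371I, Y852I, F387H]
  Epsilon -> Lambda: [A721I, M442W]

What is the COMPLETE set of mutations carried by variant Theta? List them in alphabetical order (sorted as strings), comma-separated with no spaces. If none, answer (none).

At Zeta: gained [] -> total []
At Theta: gained ['T662D', 'K721S'] -> total ['K721S', 'T662D']

Answer: K721S,T662D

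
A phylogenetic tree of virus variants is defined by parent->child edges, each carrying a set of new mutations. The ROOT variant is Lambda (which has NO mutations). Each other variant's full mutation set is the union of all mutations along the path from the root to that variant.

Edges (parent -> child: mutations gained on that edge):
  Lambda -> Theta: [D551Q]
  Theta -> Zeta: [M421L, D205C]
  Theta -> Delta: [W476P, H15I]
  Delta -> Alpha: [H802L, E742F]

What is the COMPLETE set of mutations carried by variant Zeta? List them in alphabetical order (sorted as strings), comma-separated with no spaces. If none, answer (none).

At Lambda: gained [] -> total []
At Theta: gained ['D551Q'] -> total ['D551Q']
At Zeta: gained ['M421L', 'D205C'] -> total ['D205C', 'D551Q', 'M421L']

Answer: D205C,D551Q,M421L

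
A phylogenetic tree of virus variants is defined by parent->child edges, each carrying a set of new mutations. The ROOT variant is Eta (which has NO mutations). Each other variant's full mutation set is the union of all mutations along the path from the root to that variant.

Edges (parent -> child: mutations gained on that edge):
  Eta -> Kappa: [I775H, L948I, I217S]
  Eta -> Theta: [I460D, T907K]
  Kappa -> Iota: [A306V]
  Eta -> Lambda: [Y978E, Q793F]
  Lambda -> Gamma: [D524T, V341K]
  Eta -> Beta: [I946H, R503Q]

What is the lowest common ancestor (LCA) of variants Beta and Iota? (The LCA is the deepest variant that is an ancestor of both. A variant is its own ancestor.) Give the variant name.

Path from root to Beta: Eta -> Beta
  ancestors of Beta: {Eta, Beta}
Path from root to Iota: Eta -> Kappa -> Iota
  ancestors of Iota: {Eta, Kappa, Iota}
Common ancestors: {Eta}
Walk up from Iota: Iota (not in ancestors of Beta), Kappa (not in ancestors of Beta), Eta (in ancestors of Beta)
Deepest common ancestor (LCA) = Eta

Answer: Eta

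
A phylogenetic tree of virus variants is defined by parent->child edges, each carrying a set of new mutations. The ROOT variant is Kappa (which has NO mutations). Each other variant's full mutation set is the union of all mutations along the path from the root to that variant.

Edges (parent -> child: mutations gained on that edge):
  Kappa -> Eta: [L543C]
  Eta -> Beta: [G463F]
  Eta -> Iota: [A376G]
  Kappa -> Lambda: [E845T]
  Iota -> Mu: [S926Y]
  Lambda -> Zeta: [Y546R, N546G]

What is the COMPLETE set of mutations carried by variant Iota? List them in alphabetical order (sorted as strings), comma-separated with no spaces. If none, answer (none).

Answer: A376G,L543C

Derivation:
At Kappa: gained [] -> total []
At Eta: gained ['L543C'] -> total ['L543C']
At Iota: gained ['A376G'] -> total ['A376G', 'L543C']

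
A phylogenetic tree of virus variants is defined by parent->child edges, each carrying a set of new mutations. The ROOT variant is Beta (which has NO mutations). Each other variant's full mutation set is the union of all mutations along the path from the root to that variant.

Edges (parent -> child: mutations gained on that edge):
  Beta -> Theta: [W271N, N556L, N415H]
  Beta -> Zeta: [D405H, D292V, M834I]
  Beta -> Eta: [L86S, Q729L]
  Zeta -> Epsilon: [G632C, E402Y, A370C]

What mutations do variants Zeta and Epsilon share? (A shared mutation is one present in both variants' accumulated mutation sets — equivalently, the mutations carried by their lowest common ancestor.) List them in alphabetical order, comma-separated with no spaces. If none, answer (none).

Answer: D292V,D405H,M834I

Derivation:
Accumulating mutations along path to Zeta:
  At Beta: gained [] -> total []
  At Zeta: gained ['D405H', 'D292V', 'M834I'] -> total ['D292V', 'D405H', 'M834I']
Mutations(Zeta) = ['D292V', 'D405H', 'M834I']
Accumulating mutations along path to Epsilon:
  At Beta: gained [] -> total []
  At Zeta: gained ['D405H', 'D292V', 'M834I'] -> total ['D292V', 'D405H', 'M834I']
  At Epsilon: gained ['G632C', 'E402Y', 'A370C'] -> total ['A370C', 'D292V', 'D405H', 'E402Y', 'G632C', 'M834I']
Mutations(Epsilon) = ['A370C', 'D292V', 'D405H', 'E402Y', 'G632C', 'M834I']
Intersection: ['D292V', 'D405H', 'M834I'] ∩ ['A370C', 'D292V', 'D405H', 'E402Y', 'G632C', 'M834I'] = ['D292V', 'D405H', 'M834I']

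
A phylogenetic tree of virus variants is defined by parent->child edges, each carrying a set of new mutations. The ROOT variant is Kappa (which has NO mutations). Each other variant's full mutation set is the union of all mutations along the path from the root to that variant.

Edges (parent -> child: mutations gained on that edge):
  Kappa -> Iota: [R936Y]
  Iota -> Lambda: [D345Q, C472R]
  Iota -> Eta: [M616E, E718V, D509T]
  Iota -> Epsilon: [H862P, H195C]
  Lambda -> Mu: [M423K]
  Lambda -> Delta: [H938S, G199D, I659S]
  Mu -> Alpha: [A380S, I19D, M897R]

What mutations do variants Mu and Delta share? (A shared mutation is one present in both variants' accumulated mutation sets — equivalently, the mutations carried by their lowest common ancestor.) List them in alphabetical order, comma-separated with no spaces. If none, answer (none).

Answer: C472R,D345Q,R936Y

Derivation:
Accumulating mutations along path to Mu:
  At Kappa: gained [] -> total []
  At Iota: gained ['R936Y'] -> total ['R936Y']
  At Lambda: gained ['D345Q', 'C472R'] -> total ['C472R', 'D345Q', 'R936Y']
  At Mu: gained ['M423K'] -> total ['C472R', 'D345Q', 'M423K', 'R936Y']
Mutations(Mu) = ['C472R', 'D345Q', 'M423K', 'R936Y']
Accumulating mutations along path to Delta:
  At Kappa: gained [] -> total []
  At Iota: gained ['R936Y'] -> total ['R936Y']
  At Lambda: gained ['D345Q', 'C472R'] -> total ['C472R', 'D345Q', 'R936Y']
  At Delta: gained ['H938S', 'G199D', 'I659S'] -> total ['C472R', 'D345Q', 'G199D', 'H938S', 'I659S', 'R936Y']
Mutations(Delta) = ['C472R', 'D345Q', 'G199D', 'H938S', 'I659S', 'R936Y']
Intersection: ['C472R', 'D345Q', 'M423K', 'R936Y'] ∩ ['C472R', 'D345Q', 'G199D', 'H938S', 'I659S', 'R936Y'] = ['C472R', 'D345Q', 'R936Y']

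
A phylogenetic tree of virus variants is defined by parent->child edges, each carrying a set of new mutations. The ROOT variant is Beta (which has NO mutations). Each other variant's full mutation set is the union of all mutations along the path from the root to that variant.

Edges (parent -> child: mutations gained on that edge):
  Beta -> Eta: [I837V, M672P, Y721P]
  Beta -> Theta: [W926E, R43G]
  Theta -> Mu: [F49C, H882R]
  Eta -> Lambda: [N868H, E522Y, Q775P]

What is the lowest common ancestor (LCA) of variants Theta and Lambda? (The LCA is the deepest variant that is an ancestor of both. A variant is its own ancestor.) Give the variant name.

Path from root to Theta: Beta -> Theta
  ancestors of Theta: {Beta, Theta}
Path from root to Lambda: Beta -> Eta -> Lambda
  ancestors of Lambda: {Beta, Eta, Lambda}
Common ancestors: {Beta}
Walk up from Lambda: Lambda (not in ancestors of Theta), Eta (not in ancestors of Theta), Beta (in ancestors of Theta)
Deepest common ancestor (LCA) = Beta

Answer: Beta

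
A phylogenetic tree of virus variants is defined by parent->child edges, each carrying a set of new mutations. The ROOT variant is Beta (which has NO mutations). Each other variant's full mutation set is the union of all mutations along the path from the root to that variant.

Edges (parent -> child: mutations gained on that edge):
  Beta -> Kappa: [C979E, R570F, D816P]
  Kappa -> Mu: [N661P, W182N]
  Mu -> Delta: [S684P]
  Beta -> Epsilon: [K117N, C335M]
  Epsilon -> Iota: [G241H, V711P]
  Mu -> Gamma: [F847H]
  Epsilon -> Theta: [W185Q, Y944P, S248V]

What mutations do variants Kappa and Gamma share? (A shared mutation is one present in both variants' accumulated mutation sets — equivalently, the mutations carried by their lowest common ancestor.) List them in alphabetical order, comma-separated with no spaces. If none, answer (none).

Answer: C979E,D816P,R570F

Derivation:
Accumulating mutations along path to Kappa:
  At Beta: gained [] -> total []
  At Kappa: gained ['C979E', 'R570F', 'D816P'] -> total ['C979E', 'D816P', 'R570F']
Mutations(Kappa) = ['C979E', 'D816P', 'R570F']
Accumulating mutations along path to Gamma:
  At Beta: gained [] -> total []
  At Kappa: gained ['C979E', 'R570F', 'D816P'] -> total ['C979E', 'D816P', 'R570F']
  At Mu: gained ['N661P', 'W182N'] -> total ['C979E', 'D816P', 'N661P', 'R570F', 'W182N']
  At Gamma: gained ['F847H'] -> total ['C979E', 'D816P', 'F847H', 'N661P', 'R570F', 'W182N']
Mutations(Gamma) = ['C979E', 'D816P', 'F847H', 'N661P', 'R570F', 'W182N']
Intersection: ['C979E', 'D816P', 'R570F'] ∩ ['C979E', 'D816P', 'F847H', 'N661P', 'R570F', 'W182N'] = ['C979E', 'D816P', 'R570F']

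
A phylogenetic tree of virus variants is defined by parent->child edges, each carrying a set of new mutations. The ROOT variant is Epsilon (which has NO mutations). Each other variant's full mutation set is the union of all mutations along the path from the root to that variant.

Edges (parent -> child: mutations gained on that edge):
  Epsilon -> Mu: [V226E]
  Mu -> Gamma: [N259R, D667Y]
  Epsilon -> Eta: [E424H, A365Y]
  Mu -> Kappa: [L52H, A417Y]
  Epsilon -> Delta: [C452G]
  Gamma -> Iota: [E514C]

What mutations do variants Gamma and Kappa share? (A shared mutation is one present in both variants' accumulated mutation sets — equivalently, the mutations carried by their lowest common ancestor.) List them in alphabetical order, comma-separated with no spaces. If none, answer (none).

Answer: V226E

Derivation:
Accumulating mutations along path to Gamma:
  At Epsilon: gained [] -> total []
  At Mu: gained ['V226E'] -> total ['V226E']
  At Gamma: gained ['N259R', 'D667Y'] -> total ['D667Y', 'N259R', 'V226E']
Mutations(Gamma) = ['D667Y', 'N259R', 'V226E']
Accumulating mutations along path to Kappa:
  At Epsilon: gained [] -> total []
  At Mu: gained ['V226E'] -> total ['V226E']
  At Kappa: gained ['L52H', 'A417Y'] -> total ['A417Y', 'L52H', 'V226E']
Mutations(Kappa) = ['A417Y', 'L52H', 'V226E']
Intersection: ['D667Y', 'N259R', 'V226E'] ∩ ['A417Y', 'L52H', 'V226E'] = ['V226E']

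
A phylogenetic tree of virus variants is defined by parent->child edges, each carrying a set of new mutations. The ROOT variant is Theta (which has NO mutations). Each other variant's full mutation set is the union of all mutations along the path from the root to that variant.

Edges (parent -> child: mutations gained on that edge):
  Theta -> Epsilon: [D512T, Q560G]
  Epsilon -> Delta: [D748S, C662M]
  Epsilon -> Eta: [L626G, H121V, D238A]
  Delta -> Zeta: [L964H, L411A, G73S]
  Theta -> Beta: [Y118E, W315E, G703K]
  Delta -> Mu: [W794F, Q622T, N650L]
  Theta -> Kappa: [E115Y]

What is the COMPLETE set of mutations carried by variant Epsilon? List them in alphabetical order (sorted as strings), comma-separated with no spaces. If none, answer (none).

At Theta: gained [] -> total []
At Epsilon: gained ['D512T', 'Q560G'] -> total ['D512T', 'Q560G']

Answer: D512T,Q560G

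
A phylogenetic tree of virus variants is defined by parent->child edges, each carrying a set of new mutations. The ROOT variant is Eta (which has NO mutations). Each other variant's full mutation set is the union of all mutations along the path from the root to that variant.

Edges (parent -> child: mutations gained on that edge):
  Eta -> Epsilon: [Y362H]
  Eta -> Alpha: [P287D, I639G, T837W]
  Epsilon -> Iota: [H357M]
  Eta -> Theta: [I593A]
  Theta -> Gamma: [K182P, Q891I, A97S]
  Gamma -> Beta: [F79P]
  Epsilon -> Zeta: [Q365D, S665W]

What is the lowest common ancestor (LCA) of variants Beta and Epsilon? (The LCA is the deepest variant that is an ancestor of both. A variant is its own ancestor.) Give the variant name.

Answer: Eta

Derivation:
Path from root to Beta: Eta -> Theta -> Gamma -> Beta
  ancestors of Beta: {Eta, Theta, Gamma, Beta}
Path from root to Epsilon: Eta -> Epsilon
  ancestors of Epsilon: {Eta, Epsilon}
Common ancestors: {Eta}
Walk up from Epsilon: Epsilon (not in ancestors of Beta), Eta (in ancestors of Beta)
Deepest common ancestor (LCA) = Eta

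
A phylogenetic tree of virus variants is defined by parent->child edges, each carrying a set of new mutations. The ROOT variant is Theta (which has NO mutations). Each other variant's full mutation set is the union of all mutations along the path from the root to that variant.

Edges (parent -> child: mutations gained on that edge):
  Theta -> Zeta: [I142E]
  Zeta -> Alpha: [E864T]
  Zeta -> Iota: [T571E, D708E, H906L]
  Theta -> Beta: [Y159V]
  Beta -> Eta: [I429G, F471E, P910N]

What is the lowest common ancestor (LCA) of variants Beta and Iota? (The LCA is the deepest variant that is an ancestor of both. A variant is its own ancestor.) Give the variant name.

Answer: Theta

Derivation:
Path from root to Beta: Theta -> Beta
  ancestors of Beta: {Theta, Beta}
Path from root to Iota: Theta -> Zeta -> Iota
  ancestors of Iota: {Theta, Zeta, Iota}
Common ancestors: {Theta}
Walk up from Iota: Iota (not in ancestors of Beta), Zeta (not in ancestors of Beta), Theta (in ancestors of Beta)
Deepest common ancestor (LCA) = Theta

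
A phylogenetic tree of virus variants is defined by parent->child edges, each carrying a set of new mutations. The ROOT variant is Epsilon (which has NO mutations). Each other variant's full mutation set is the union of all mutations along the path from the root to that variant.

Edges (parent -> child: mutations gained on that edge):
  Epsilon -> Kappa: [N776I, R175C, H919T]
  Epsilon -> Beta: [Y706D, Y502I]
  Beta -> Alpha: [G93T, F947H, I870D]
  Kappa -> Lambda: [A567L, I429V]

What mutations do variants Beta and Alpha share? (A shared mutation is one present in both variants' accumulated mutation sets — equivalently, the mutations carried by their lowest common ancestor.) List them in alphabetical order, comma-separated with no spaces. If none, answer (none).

Accumulating mutations along path to Beta:
  At Epsilon: gained [] -> total []
  At Beta: gained ['Y706D', 'Y502I'] -> total ['Y502I', 'Y706D']
Mutations(Beta) = ['Y502I', 'Y706D']
Accumulating mutations along path to Alpha:
  At Epsilon: gained [] -> total []
  At Beta: gained ['Y706D', 'Y502I'] -> total ['Y502I', 'Y706D']
  At Alpha: gained ['G93T', 'F947H', 'I870D'] -> total ['F947H', 'G93T', 'I870D', 'Y502I', 'Y706D']
Mutations(Alpha) = ['F947H', 'G93T', 'I870D', 'Y502I', 'Y706D']
Intersection: ['Y502I', 'Y706D'] ∩ ['F947H', 'G93T', 'I870D', 'Y502I', 'Y706D'] = ['Y502I', 'Y706D']

Answer: Y502I,Y706D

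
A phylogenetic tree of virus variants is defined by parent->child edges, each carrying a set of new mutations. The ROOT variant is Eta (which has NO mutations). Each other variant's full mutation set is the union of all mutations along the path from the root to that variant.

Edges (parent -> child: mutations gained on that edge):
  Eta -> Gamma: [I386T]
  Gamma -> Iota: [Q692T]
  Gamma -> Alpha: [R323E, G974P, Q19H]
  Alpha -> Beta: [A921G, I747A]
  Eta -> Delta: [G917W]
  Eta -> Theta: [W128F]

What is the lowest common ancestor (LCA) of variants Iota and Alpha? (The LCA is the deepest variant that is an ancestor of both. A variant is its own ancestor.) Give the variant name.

Path from root to Iota: Eta -> Gamma -> Iota
  ancestors of Iota: {Eta, Gamma, Iota}
Path from root to Alpha: Eta -> Gamma -> Alpha
  ancestors of Alpha: {Eta, Gamma, Alpha}
Common ancestors: {Eta, Gamma}
Walk up from Alpha: Alpha (not in ancestors of Iota), Gamma (in ancestors of Iota), Eta (in ancestors of Iota)
Deepest common ancestor (LCA) = Gamma

Answer: Gamma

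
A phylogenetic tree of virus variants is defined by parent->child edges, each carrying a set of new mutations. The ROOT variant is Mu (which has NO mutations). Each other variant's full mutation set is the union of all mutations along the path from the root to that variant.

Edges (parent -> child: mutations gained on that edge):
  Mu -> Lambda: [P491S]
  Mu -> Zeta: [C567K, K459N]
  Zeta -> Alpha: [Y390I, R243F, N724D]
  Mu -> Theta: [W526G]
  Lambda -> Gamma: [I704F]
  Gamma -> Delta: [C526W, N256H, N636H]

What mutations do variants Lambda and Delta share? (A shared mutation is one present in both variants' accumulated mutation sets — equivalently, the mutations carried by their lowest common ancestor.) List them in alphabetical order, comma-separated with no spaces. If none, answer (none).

Answer: P491S

Derivation:
Accumulating mutations along path to Lambda:
  At Mu: gained [] -> total []
  At Lambda: gained ['P491S'] -> total ['P491S']
Mutations(Lambda) = ['P491S']
Accumulating mutations along path to Delta:
  At Mu: gained [] -> total []
  At Lambda: gained ['P491S'] -> total ['P491S']
  At Gamma: gained ['I704F'] -> total ['I704F', 'P491S']
  At Delta: gained ['C526W', 'N256H', 'N636H'] -> total ['C526W', 'I704F', 'N256H', 'N636H', 'P491S']
Mutations(Delta) = ['C526W', 'I704F', 'N256H', 'N636H', 'P491S']
Intersection: ['P491S'] ∩ ['C526W', 'I704F', 'N256H', 'N636H', 'P491S'] = ['P491S']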